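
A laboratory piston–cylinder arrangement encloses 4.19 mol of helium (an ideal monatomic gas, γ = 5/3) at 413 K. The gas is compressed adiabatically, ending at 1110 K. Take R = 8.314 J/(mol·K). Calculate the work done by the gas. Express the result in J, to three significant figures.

Adiabatic ⇒ Q = 0, so W_by = −ΔU = nCᵥ(T₁ − T₂).
Cᵥ = 3R/2 = 12.47 J/(mol·K).
W = (4.19)(12.47)(413 − 1110) = -36421 J.

W ≈ -36400 J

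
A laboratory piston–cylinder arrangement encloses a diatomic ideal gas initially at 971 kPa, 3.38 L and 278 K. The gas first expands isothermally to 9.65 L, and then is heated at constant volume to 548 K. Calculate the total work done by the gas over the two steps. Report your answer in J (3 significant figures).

W_total ≈ 3440 J

Step 1 (isothermal): W = P₁V₁ ln(V₂/V₁) = (3282) ln(9.65/3.38) = 3443 J.
Step 2 (isochoric): W = 0 (constant volume).
W_total = 3443 + 0 = 3443 J.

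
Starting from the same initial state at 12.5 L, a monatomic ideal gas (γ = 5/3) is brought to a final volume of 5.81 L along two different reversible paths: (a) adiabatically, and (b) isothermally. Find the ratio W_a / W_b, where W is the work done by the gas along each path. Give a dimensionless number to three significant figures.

Path (a) adiabatic: W = P₁V₁(1 − (V₁/V₂)^(γ−1))/(γ−1) → W_a/(P₁V₁) = -0.9998.
Path (b) isothermal: W = P₁V₁ ln(V₂/V₁) → W_b/(P₁V₁) = -0.7661.
W_a / W_b = -0.9998 / -0.7661 = 1.305.

W_a / W_b ≈ 1.31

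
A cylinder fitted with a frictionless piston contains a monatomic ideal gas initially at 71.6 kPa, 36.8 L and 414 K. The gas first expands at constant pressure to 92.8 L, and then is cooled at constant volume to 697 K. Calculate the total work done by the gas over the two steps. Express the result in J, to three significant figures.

Step 1 (isobaric): W = PΔV = (71.6 kPa)(92.8 − 36.8 L) = 4010 J.
Step 2 (isochoric): W = 0 (constant volume).
W_total = 4010 + 0 = 4010 J.

W_total ≈ 4010 J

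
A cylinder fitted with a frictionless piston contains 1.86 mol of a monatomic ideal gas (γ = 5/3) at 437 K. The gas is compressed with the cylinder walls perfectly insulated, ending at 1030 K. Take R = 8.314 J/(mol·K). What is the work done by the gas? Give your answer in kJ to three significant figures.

Adiabatic ⇒ Q = 0, so W_by = −ΔU = nCᵥ(T₁ − T₂).
Cᵥ = 3R/2 = 12.47 J/(mol·K).
W = (1.86)(12.47)(437 − 1030) = -13755 J.

W ≈ -13.8 kJ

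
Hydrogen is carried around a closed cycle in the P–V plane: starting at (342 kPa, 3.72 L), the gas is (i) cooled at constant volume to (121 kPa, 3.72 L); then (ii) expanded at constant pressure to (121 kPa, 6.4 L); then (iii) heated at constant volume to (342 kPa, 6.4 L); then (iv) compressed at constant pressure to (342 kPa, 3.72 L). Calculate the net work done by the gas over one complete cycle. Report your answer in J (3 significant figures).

Constant-volume legs do no work.
W(ii) = (121)(6.4 − 3.72) = 324.3 J; W(iv) = (342)(3.72 − 6.4) = -916.6 J.
W_net = 324.3 − 916.6 = -592.3 J (the counter-clockwise enclosed area).

W_net ≈ -592 J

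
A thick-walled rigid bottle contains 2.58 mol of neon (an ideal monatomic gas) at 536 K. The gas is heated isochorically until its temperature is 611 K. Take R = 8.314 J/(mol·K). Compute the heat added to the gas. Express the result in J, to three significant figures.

Q ≈ 2410 J

Constant volume ⇒ W = 0, so Q = ΔU = nCᵥΔT with Cᵥ = 3R/2 = 12.47 J/(mol·K).
ΔU = (2.58)(12.47)(611 − 536) = 2413 J.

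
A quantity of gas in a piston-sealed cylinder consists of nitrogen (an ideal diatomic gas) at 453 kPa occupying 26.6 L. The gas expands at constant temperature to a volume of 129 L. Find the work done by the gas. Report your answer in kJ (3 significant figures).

Isothermal: W = nRT ln(V₂/V₁) = P₁V₁ ln(V₂/V₁).
P₁V₁ = (453 kPa)(26.6 L) = 12050 J.
W = 12050 × ln(129/26.6) = 12050 × 1.579
W_by_gas = 19025 J.

W ≈ 19.0 kJ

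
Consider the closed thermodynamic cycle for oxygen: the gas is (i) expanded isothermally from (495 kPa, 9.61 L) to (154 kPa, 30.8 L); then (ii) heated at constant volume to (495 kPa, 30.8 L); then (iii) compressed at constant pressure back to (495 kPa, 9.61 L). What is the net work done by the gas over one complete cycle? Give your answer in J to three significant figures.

Leg (i): W = PᵢVᵢ ln(V_f/Vᵢ) = (4757) ln(30.8/9.61) = 5540 J.
Leg (ii): W = 0.
Leg (iii): W = PΔV = (495)(9.61 − 30.8) = -10489 J.
W_net = 5540 − 10489 = -4949 J.

W_net ≈ -4950 J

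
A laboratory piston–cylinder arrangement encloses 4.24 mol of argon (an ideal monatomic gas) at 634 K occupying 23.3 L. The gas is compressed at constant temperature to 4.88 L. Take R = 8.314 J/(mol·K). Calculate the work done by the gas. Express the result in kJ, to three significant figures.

W ≈ -34.9 kJ

Isothermal: W = nRT ln(V₂/V₁).
W = (4.24)(8.314)(634) × ln(4.88/23.3)
  = 22349 × -1.563
W_by_gas = -34939 J.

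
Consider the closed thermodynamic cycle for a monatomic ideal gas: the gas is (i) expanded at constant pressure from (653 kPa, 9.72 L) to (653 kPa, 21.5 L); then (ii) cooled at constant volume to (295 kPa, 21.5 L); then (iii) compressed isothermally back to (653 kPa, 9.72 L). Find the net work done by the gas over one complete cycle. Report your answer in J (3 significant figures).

Leg (i): W = PΔV = (653)(21.5 − 9.72) = 7692 J.
Leg (ii): W = 0.
Leg (iii): W = PᵢVᵢ ln(V_f/Vᵢ) = (6342) ln(9.72/21.5) = -5035 J.
W_net = 7692 − 5035 = 2657 J.

W_net ≈ 2660 J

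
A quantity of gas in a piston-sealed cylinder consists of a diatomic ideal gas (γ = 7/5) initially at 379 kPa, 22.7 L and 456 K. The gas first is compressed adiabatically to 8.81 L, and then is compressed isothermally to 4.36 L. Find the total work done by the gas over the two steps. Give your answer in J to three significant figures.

Step 1 (adiabatic): W = (P₁V₁ − P₂V₂)/(γ−1) = (8603 − 12563)/0.4 = -9899 J.
After step 1: P = 1426 kPa, V = 8.81 L, T = 665.9 K.
Step 2 (isothermal): W = P₁V₁ ln(V₂/V₁) = (12563) ln(4.36/8.81) = -8837 J.
W_total = -9899 − 8837 = -18735 J.

W_total ≈ -18700 J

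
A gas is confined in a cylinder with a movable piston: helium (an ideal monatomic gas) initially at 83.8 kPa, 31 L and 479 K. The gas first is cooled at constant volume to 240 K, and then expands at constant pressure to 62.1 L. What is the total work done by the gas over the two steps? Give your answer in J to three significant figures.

Step 1 (isochoric): W = 0 (constant volume).
After step 1: P = 41.99 kPa (V unchanged).
Step 2 (isobaric): W = PΔV = (41.99 kPa)(62.1 − 31 L) = 1306 J.
W_total = 0 + 1306 = 1306 J.

W_total ≈ 1310 J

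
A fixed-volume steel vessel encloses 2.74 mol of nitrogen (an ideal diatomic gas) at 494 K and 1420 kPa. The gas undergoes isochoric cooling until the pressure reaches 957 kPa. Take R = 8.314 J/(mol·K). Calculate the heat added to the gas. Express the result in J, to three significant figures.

Constant volume ⇒ W = 0, so Q = ΔU = nCᵥΔT with Cᵥ = 5R/2 = 20.79 J/(mol·K).
At constant V, T₂/T₁ = P₂/P₁ ⇒ ΔT = T₁(P₂/P₁ − 1) = 494·(957/1420 − 1) = -161.1 K.
ΔU = (2.74)(20.79)(-161.1) = -9173 J.

Q ≈ -9170 J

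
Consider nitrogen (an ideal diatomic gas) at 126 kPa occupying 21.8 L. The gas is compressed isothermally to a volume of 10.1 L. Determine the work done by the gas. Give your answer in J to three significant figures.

W ≈ -2110 J

Isothermal: W = nRT ln(V₂/V₁) = P₁V₁ ln(V₂/V₁).
P₁V₁ = (126 kPa)(21.8 L) = 2747 J.
W = 2747 × ln(10.1/21.8) = 2747 × -0.7694
W_by_gas = -2113 J.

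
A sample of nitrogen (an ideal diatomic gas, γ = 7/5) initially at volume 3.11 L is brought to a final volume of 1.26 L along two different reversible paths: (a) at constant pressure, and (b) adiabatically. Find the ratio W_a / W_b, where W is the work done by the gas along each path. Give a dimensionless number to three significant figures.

Path (a) isobaric: W = P₁(V₂ − V₁) → W_a/(P₁V₁) = -0.5949.
Path (b) adiabatic: W = P₁V₁(1 − (V₁/V₂)^(γ−1))/(γ−1) → W_b/(P₁V₁) = -1.088.
W_a / W_b = -0.5949 / -1.088 = 0.5466.

W_a / W_b ≈ 0.547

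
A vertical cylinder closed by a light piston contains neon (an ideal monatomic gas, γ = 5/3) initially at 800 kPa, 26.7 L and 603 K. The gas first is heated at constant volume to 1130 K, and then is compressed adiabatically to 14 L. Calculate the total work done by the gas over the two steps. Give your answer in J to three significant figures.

Step 1 (isochoric): W = 0 (constant volume).
After step 1: P = 1499 kPa (V unchanged).
Step 2 (adiabatic): W = (P₁V₁ − P₂V₂)/(γ−1) = (40028 − 61558)/0.667 = -32295 J.
W_total = 0 − 32295 = -32295 J.

W_total ≈ -32300 J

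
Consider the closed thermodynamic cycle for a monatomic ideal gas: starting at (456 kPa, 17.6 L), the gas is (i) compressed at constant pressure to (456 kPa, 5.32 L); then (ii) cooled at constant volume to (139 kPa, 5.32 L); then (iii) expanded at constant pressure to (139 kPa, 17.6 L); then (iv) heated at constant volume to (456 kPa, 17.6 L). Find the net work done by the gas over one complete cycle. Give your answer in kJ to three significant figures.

W_net ≈ -3.89 kJ

Constant-volume legs do no work.
W(i) = (456)(5.32 − 17.6) = -5600 J; W(iii) = (139)(17.6 − 5.32) = 1707 J.
W_net = -5600 + 1707 = -3893 J (the counter-clockwise enclosed area).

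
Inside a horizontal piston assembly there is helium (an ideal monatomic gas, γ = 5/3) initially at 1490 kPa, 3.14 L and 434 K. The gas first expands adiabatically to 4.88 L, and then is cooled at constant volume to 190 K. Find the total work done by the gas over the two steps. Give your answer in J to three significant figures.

Step 1 (adiabatic): W = (P₁V₁ − P₂V₂)/(γ−1) = (4679 − 3487)/0.667 = 1787 J.
Step 2 (isochoric): W = 0 (constant volume).
W_total = 1787 + 0 = 1787 J.

W_total ≈ 1790 J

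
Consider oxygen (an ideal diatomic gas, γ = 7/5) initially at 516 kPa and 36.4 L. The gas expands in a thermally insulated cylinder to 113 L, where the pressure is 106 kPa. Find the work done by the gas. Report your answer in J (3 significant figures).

Adiabatic: W = (P₁V₁ − P₂V₂)/(γ − 1) with γ = 7/5.
P₁V₁ = 18782 J, P₂V₂ = 11978 J.
W = (18782 − 11978) / 0.4 = 17011 J.

W ≈ 17000 J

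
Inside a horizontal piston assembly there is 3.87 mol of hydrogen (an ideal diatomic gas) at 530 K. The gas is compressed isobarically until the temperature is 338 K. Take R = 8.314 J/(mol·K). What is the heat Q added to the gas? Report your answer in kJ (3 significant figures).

Q ≈ -21.6 kJ

Isobaric: W = nRΔT = (3.87)(8.314)(-192) = -6178 J.
ΔU = nCᵥΔT with Cᵥ = 5R/2: ΔU = (3.87)(20.79)(-192) = -15444 J.
Q = ΔU + W = -15444 − 6178 = -21622 J.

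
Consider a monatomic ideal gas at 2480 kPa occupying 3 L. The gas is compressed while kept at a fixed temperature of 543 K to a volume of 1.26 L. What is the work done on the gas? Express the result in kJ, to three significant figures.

Isothermal: W = nRT ln(V₂/V₁) = P₁V₁ ln(V₂/V₁).
P₁V₁ = (2480 kPa)(3 L) = 7440 J.
W = 7440 × ln(1.26/3) = 7440 × -0.8675
W_by_gas = -6454 J; work on gas = −W_by = 6454 J.

W ≈ 6.45 kJ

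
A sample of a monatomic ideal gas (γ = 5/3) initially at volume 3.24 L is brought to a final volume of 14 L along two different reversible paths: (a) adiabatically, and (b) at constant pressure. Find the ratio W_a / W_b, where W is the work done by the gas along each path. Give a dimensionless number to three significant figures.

Path (a) adiabatic: W = P₁V₁(1 − (V₁/V₂)^(γ−1))/(γ−1) → W_a/(P₁V₁) = 0.9346.
Path (b) isobaric: W = P₁(V₂ − V₁) → W_b/(P₁V₁) = 3.321.
W_a / W_b = 0.9346 / 3.321 = 0.2814.

W_a / W_b ≈ 0.281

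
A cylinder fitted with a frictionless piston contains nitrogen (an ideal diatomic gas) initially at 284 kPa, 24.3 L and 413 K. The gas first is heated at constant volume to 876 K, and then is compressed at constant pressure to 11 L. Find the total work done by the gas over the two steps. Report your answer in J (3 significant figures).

Step 1 (isochoric): W = 0 (constant volume).
After step 1: P = 602.4 kPa (V unchanged).
Step 2 (isobaric): W = PΔV = (602.4 kPa)(11 − 24.3 L) = -8012 J.
W_total = 0 − 8012 = -8012 J.

W_total ≈ -8010 J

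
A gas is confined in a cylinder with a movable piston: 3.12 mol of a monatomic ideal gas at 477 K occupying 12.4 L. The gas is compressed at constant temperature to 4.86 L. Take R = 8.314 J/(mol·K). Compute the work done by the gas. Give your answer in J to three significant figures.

Isothermal: W = nRT ln(V₂/V₁).
W = (3.12)(8.314)(477) × ln(4.86/12.4)
  = 12373 × -0.9367
W_by_gas = -11589 J.

W ≈ -11600 J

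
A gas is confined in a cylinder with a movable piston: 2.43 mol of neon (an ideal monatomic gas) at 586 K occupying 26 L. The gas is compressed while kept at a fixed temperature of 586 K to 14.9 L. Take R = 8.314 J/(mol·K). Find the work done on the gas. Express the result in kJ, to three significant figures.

Isothermal: W = nRT ln(V₂/V₁).
W = (2.43)(8.314)(586) × ln(14.9/26)
  = 11839 × -0.5567
W_by_gas = -6591 J; work on gas = −W_by = 6591 J.

W ≈ 6.59 kJ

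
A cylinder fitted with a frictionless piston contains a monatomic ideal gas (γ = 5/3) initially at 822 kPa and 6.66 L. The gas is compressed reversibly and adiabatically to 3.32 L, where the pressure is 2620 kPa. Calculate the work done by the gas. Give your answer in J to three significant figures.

Adiabatic: W = (P₁V₁ − P₂V₂)/(γ − 1) with γ = 5/3.
P₁V₁ = 5475 J, P₂V₂ = 8698 J.
W = (5475 − 8698) / 0.6667 = -4836 J.

W ≈ -4840 J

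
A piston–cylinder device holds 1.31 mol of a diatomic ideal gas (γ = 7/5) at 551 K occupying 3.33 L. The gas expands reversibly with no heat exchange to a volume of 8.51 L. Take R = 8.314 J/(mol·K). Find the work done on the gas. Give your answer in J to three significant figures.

Adiabatic: TV^(γ−1) = const with γ = 7/5.
T₂ = T₁ (V₁/V₂)^(γ−1) = 551 × (3.33/8.51)^0.4 = 551 × 0.6871 = 378.6 K.
W_by = nCᵥ(T₁ − T₂) = (1.31)(20.79)(551 − 378.6) = 4695 J.
Work on gas = −W_by = -4695 J.

W ≈ -4690 J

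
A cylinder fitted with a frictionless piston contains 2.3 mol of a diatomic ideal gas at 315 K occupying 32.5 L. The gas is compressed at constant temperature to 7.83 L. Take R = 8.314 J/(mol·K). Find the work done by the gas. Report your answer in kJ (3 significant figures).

Isothermal: W = nRT ln(V₂/V₁).
W = (2.3)(8.314)(315) × ln(7.83/32.5)
  = 6023 × -1.423
W_by_gas = -8573 J.

W ≈ -8.57 kJ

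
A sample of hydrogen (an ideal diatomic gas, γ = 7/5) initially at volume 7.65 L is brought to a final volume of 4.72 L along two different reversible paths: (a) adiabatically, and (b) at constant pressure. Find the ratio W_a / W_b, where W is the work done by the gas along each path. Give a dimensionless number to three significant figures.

Path (a) adiabatic: W = P₁V₁(1 − (V₁/V₂)^(γ−1))/(γ−1) → W_a/(P₁V₁) = -0.5327.
Path (b) isobaric: W = P₁(V₂ − V₁) → W_b/(P₁V₁) = -0.383.
W_a / W_b = -0.5327 / -0.383 = 1.391.

W_a / W_b ≈ 1.39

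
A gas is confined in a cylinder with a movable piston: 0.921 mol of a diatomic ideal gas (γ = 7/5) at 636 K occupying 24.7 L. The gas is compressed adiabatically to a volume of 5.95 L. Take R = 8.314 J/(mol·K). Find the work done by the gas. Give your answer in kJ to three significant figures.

Adiabatic: TV^(γ−1) = const with γ = 7/5.
T₂ = T₁ (V₁/V₂)^(γ−1) = 636 × (24.7/5.95)^0.4 = 636 × 1.767 = 1124 K.
W_by = nCᵥ(T₁ − T₂) = (0.921)(20.79)(636 − 1124) = -9340 J.

W ≈ -9.34 kJ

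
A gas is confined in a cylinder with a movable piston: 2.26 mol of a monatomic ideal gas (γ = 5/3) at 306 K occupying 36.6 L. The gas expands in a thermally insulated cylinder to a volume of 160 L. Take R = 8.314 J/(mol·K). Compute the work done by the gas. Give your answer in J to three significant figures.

Adiabatic: TV^(γ−1) = const with γ = 5/3.
T₂ = T₁ (V₁/V₂)^(γ−1) = 306 × (36.6/160)^0.667 = 306 × 0.374 = 114.5 K.
W_by = nCᵥ(T₁ − T₂) = (2.26)(12.47)(306 − 114.5) = 5399 J.

W ≈ 5400 J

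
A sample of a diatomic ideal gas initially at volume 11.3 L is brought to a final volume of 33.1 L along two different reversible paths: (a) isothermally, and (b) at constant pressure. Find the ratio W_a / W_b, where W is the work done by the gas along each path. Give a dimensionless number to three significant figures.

W_a / W_b ≈ 0.557

Path (a) isothermal: W = P₁V₁ ln(V₂/V₁) → W_a/(P₁V₁) = 1.075.
Path (b) isobaric: W = P₁(V₂ − V₁) → W_b/(P₁V₁) = 1.929.
W_a / W_b = 1.075 / 1.929 = 0.5571.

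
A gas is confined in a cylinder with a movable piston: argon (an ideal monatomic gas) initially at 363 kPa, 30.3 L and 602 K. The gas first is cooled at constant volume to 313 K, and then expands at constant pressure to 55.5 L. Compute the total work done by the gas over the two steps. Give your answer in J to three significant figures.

Step 1 (isochoric): W = 0 (constant volume).
After step 1: P = 188.7 kPa (V unchanged).
Step 2 (isobaric): W = PΔV = (188.7 kPa)(55.5 − 30.3 L) = 4756 J.
W_total = 0 + 4756 = 4756 J.

W_total ≈ 4760 J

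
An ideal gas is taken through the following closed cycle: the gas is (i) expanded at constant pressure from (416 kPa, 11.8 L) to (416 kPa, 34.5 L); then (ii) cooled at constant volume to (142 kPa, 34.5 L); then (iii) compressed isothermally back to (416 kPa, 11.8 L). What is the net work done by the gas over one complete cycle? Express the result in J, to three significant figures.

W_net ≈ 4190 J

Leg (i): W = PΔV = (416)(34.5 − 11.8) = 9443 J.
Leg (ii): W = 0.
Leg (iii): W = PᵢVᵢ ln(V_f/Vᵢ) = (4899) ln(11.8/34.5) = -5256 J.
W_net = 9443 − 5256 = 4187 J.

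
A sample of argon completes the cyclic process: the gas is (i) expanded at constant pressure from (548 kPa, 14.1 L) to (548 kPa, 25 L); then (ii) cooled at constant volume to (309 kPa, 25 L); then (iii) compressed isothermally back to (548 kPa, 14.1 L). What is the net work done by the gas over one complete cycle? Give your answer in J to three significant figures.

W_net ≈ 1550 J

Leg (i): W = PΔV = (548)(25 − 14.1) = 5973 J.
Leg (ii): W = 0.
Leg (iii): W = PᵢVᵢ ln(V_f/Vᵢ) = (7725) ln(14.1/25) = -4424 J.
W_net = 5973 − 4424 = 1549 J.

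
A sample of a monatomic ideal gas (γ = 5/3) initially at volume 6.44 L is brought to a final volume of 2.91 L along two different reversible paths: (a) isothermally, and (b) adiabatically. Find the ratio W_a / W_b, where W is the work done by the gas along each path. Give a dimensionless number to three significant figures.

W_a / W_b ≈ 0.758

Path (a) isothermal: W = P₁V₁ ln(V₂/V₁) → W_a/(P₁V₁) = -0.7944.
Path (b) adiabatic: W = P₁V₁(1 − (V₁/V₂)^(γ−1))/(γ−1) → W_b/(P₁V₁) = -1.047.
W_a / W_b = -0.7944 / -1.047 = 0.7585.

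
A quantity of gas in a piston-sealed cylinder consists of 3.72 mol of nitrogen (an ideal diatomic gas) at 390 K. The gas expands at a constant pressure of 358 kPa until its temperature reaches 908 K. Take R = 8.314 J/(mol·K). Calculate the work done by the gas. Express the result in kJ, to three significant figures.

Isobaric: W = P ΔV = nR ΔT.
W = (3.72)(8.314)(908 − 390) = 16021 J.

W ≈ 16.0 kJ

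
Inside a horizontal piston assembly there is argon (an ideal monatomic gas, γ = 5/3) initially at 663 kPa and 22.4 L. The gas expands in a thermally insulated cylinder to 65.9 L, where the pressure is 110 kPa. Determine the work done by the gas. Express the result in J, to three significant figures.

W ≈ 11400 J

Adiabatic: W = (P₁V₁ − P₂V₂)/(γ − 1) with γ = 5/3.
P₁V₁ = 14851 J, P₂V₂ = 7249 J.
W = (14851 − 7249) / 0.6667 = 11403 J.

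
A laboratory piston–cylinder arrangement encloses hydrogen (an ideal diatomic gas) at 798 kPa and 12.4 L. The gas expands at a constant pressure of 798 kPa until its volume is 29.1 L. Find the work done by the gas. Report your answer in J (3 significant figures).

W ≈ 13300 J

Isobaric: W = P ΔV.
W = (798 kPa)(29.1 − 12.4 L) = (798)(16.7) = 13327 J.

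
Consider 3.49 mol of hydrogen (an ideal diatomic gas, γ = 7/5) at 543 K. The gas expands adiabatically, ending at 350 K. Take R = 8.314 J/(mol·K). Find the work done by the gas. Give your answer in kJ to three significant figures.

W ≈ 14.0 kJ

Adiabatic ⇒ Q = 0, so W_by = −ΔU = nCᵥ(T₁ − T₂).
Cᵥ = 5R/2 = 20.79 J/(mol·K).
W = (3.49)(20.79)(543 − 350) = 14000 J.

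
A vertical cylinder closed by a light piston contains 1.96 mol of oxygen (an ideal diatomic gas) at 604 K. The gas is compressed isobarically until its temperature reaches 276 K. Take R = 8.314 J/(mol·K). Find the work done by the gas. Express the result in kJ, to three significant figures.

Isobaric: W = P ΔV = nR ΔT.
W = (1.96)(8.314)(276 − 604) = -5345 J.

W ≈ -5.34 kJ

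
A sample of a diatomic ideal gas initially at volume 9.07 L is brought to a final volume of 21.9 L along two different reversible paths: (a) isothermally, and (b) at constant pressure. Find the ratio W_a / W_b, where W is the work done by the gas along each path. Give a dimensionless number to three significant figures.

Path (a) isothermal: W = P₁V₁ ln(V₂/V₁) → W_a/(P₁V₁) = 0.8815.
Path (b) isobaric: W = P₁(V₂ − V₁) → W_b/(P₁V₁) = 1.415.
W_a / W_b = 0.8815 / 1.415 = 0.6232.

W_a / W_b ≈ 0.623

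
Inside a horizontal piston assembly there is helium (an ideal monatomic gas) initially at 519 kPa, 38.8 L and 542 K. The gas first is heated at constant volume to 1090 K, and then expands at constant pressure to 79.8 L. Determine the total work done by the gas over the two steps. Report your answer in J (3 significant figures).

W_total ≈ 42800 J

Step 1 (isochoric): W = 0 (constant volume).
After step 1: P = 1044 kPa (V unchanged).
Step 2 (isobaric): W = PΔV = (1044 kPa)(79.8 − 38.8 L) = 42794 J.
W_total = 0 + 42794 = 42794 J.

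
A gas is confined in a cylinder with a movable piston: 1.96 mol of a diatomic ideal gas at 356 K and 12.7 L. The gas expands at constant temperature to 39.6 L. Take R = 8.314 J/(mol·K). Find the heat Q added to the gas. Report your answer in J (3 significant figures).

Q ≈ 6600 J

Isothermal ⇒ ΔU = 0, so Q = W = nRT ln(V₂/V₁).
Q = (1.96)(8.314)(356) ln(39.6/12.7) = 5801 × 1.137 = 6597 J.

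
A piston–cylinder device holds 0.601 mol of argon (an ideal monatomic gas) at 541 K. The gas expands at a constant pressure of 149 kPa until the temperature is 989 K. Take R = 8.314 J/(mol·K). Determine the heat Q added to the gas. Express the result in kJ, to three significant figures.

Q ≈ 5.60 kJ

Isobaric: W = nRΔT = (0.601)(8.314)(448) = 2239 J.
ΔU = nCᵥΔT with Cᵥ = 3R/2: ΔU = (0.601)(12.47)(448) = 3358 J.
Q = ΔU + W = 3358 + 2239 = 5596 J.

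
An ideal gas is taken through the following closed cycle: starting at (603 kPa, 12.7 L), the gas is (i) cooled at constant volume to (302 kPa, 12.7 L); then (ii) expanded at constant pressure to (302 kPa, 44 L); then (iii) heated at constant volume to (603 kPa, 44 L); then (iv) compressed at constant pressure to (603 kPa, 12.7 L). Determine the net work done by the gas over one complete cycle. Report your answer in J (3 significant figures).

Constant-volume legs do no work.
W(ii) = (302)(44 − 12.7) = 9453 J; W(iv) = (603)(12.7 − 44) = -18874 J.
W_net = 9453 − 18874 = -9421 J (the counter-clockwise enclosed area).

W_net ≈ -9420 J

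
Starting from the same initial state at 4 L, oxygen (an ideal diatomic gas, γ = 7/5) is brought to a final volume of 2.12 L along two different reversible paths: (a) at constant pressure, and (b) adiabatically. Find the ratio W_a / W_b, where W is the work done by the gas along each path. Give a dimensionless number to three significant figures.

Path (a) isobaric: W = P₁(V₂ − V₁) → W_a/(P₁V₁) = -0.47.
Path (b) adiabatic: W = P₁V₁(1 − (V₁/V₂)^(γ−1))/(γ−1) → W_b/(P₁V₁) = -0.7228.
W_a / W_b = -0.47 / -0.7228 = 0.6503.

W_a / W_b ≈ 0.650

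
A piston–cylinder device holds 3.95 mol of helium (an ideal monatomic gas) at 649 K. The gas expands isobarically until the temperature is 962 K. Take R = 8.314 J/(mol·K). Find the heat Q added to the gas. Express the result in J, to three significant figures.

Q ≈ 25700 J

Isobaric: W = nRΔT = (3.95)(8.314)(313) = 10279 J.
ΔU = nCᵥΔT with Cᵥ = 3R/2: ΔU = (3.95)(12.47)(313) = 15419 J.
Q = ΔU + W = 15419 + 10279 = 25698 J.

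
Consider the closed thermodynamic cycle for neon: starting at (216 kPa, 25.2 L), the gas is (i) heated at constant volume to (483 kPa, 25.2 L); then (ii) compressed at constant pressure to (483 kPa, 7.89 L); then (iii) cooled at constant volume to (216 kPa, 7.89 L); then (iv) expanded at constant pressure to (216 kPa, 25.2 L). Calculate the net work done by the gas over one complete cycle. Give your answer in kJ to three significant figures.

W_net ≈ -4.62 kJ

Constant-volume legs do no work.
W(ii) = (483)(7.89 − 25.2) = -8361 J; W(iv) = (216)(25.2 − 7.89) = 3739 J.
W_net = -8361 + 3739 = -4622 J (the counter-clockwise enclosed area).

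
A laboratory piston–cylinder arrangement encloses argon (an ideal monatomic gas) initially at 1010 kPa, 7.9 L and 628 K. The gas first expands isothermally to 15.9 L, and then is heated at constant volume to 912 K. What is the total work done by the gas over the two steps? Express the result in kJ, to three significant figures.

W_total ≈ 5.58 kJ

Step 1 (isothermal): W = P₁V₁ ln(V₂/V₁) = (7979) ln(15.9/7.9) = 5581 J.
Step 2 (isochoric): W = 0 (constant volume).
W_total = 5581 + 0 = 5581 J.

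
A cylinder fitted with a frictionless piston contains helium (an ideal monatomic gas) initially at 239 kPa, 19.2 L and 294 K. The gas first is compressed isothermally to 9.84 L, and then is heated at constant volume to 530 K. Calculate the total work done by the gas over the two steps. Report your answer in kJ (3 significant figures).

Step 1 (isothermal): W = P₁V₁ ln(V₂/V₁) = (4589) ln(9.84/19.2) = -3067 J.
Step 2 (isochoric): W = 0 (constant volume).
W_total = -3067 + 0 = -3067 J.

W_total ≈ -3.07 kJ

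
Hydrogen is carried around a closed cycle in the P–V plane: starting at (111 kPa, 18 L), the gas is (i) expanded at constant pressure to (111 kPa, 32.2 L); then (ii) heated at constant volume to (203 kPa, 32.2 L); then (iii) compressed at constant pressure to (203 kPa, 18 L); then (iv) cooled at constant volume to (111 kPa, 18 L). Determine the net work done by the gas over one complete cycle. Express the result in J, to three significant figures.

W_net ≈ -1310 J

Constant-volume legs do no work.
W(i) = (111)(32.2 − 18) = 1576 J; W(iii) = (203)(18 − 32.2) = -2883 J.
W_net = 1576 − 2883 = -1306 J (the counter-clockwise enclosed area).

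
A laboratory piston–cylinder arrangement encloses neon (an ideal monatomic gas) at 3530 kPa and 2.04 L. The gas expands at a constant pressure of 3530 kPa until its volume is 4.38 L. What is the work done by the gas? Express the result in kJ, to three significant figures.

W ≈ 8.26 kJ

Isobaric: W = P ΔV.
W = (3530 kPa)(4.38 − 2.04 L) = (3530)(2.34) = 8260 J.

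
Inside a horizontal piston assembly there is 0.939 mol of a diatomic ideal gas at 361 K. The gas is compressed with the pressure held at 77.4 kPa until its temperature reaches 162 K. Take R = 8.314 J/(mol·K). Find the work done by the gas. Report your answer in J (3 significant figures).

W ≈ -1550 J

Isobaric: W = P ΔV = nR ΔT.
W = (0.939)(8.314)(162 − 361) = -1554 J.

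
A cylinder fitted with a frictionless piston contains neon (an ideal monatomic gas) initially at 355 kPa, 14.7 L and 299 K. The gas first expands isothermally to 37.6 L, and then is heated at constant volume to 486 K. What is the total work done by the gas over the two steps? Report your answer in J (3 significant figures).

W_total ≈ 4900 J

Step 1 (isothermal): W = P₁V₁ ln(V₂/V₁) = (5218) ln(37.6/14.7) = 4901 J.
Step 2 (isochoric): W = 0 (constant volume).
W_total = 4901 + 0 = 4901 J.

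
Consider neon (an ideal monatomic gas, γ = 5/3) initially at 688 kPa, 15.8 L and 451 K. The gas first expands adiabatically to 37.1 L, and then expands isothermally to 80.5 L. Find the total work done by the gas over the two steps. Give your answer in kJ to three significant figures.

Step 1 (adiabatic): W = (P₁V₁ − P₂V₂)/(γ−1) = (10870 − 6153)/0.667 = 7076 J.
After step 1: P = 165.9 kPa, V = 37.1 L, T = 255.3 K.
Step 2 (isothermal): W = P₁V₁ ln(V₂/V₁) = (6153) ln(80.5/37.1) = 4767 J.
W_total = 7076 + 4767 = 11842 J.

W_total ≈ 11.8 kJ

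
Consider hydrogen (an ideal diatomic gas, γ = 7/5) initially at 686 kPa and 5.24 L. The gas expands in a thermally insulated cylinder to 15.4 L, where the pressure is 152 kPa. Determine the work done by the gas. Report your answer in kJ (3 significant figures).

W ≈ 3.13 kJ

Adiabatic: W = (P₁V₁ − P₂V₂)/(γ − 1) with γ = 7/5.
P₁V₁ = 3595 J, P₂V₂ = 2341 J.
W = (3595 − 2341) / 0.4 = 3135 J.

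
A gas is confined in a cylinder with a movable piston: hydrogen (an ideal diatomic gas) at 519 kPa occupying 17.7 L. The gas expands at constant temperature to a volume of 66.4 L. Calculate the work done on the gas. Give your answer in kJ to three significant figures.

Isothermal: W = nRT ln(V₂/V₁) = P₁V₁ ln(V₂/V₁).
P₁V₁ = (519 kPa)(17.7 L) = 9186 J.
W = 9186 × ln(66.4/17.7) = 9186 × 1.322
W_by_gas = 12146 J; work on gas = −W_by = -12146 J.

W ≈ -12.1 kJ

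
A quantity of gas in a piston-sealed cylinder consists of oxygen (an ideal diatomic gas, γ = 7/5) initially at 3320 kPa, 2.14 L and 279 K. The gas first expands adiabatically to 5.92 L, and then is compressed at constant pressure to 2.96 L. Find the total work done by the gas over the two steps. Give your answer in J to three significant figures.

Step 1 (adiabatic): W = (P₁V₁ − P₂V₂)/(γ−1) = (7105 − 4729)/0.4 = 5939 J.
After step 1: P = 798.9 kPa, V = 5.92 L, T = 185.7 K.
Step 2 (isobaric): W = PΔV = (798.9 kPa)(2.96 − 5.92 L) = -2365 J.
W_total = 5939 − 2365 = 3574 J.

W_total ≈ 3570 J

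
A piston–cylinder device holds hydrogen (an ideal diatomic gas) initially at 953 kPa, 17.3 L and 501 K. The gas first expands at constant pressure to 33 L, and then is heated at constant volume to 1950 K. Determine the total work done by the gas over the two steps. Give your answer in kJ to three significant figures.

Step 1 (isobaric): W = PΔV = (953 kPa)(33 − 17.3 L) = 14962 J.
Step 2 (isochoric): W = 0 (constant volume).
W_total = 14962 + 0 = 14962 J.

W_total ≈ 15.0 kJ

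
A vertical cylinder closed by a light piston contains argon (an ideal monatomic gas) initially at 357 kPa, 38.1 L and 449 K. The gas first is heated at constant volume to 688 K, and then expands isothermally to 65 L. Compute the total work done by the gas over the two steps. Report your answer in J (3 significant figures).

Step 1 (isochoric): W = 0 (constant volume).
After step 1: P = 547 kPa (V unchanged).
Step 2 (isothermal): W = P₁V₁ ln(V₂/V₁) = (20842) ln(65/38.1) = 11133 J.
W_total = 0 + 11133 = 11133 J.

W_total ≈ 11100 J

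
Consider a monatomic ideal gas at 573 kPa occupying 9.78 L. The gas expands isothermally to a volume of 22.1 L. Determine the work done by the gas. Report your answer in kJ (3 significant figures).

W ≈ 4.57 kJ

Isothermal: W = nRT ln(V₂/V₁) = P₁V₁ ln(V₂/V₁).
P₁V₁ = (573 kPa)(9.78 L) = 5604 J.
W = 5604 × ln(22.1/9.78) = 5604 × 0.8152
W_by_gas = 4569 J.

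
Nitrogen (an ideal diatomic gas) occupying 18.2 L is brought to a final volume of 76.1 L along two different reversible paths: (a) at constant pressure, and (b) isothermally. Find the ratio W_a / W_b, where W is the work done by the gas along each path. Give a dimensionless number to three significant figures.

W_a / W_b ≈ 2.22

Path (a) isobaric: W = P₁(V₂ − V₁) → W_a/(P₁V₁) = 3.181.
Path (b) isothermal: W = P₁V₁ ln(V₂/V₁) → W_b/(P₁V₁) = 1.431.
W_a / W_b = 3.181 / 1.431 = 2.224.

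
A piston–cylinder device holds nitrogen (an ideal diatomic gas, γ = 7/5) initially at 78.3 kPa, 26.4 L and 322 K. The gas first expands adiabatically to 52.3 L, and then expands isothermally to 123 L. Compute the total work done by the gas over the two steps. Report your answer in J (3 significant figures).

W_total ≈ 2580 J

Step 1 (adiabatic): W = (P₁V₁ − P₂V₂)/(γ−1) = (2067 − 1573)/0.4 = 1236 J.
After step 1: P = 30.07 kPa, V = 52.3 L, T = 245 K.
Step 2 (isothermal): W = P₁V₁ ln(V₂/V₁) = (1573) ln(123/52.3) = 1345 J.
W_total = 1236 + 1345 = 2581 J.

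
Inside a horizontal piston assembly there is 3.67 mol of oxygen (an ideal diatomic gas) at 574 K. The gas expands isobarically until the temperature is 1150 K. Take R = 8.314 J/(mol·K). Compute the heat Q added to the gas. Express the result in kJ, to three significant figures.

Q ≈ 61.5 kJ

Isobaric: W = nRΔT = (3.67)(8.314)(576) = 17575 J.
ΔU = nCᵥΔT with Cᵥ = 5R/2: ΔU = (3.67)(20.79)(576) = 43938 J.
Q = ΔU + W = 43938 + 17575 = 61513 J.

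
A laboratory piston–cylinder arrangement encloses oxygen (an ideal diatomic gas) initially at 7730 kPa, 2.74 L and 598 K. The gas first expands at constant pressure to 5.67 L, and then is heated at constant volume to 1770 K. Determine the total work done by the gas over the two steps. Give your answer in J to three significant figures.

W_total ≈ 22600 J

Step 1 (isobaric): W = PΔV = (7730 kPa)(5.67 − 2.74 L) = 22649 J.
Step 2 (isochoric): W = 0 (constant volume).
W_total = 22649 + 0 = 22649 J.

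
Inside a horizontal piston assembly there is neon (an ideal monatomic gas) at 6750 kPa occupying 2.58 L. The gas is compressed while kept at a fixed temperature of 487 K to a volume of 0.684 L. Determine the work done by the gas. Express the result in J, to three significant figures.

Isothermal: W = nRT ln(V₂/V₁) = P₁V₁ ln(V₂/V₁).
P₁V₁ = (6750 kPa)(2.58 L) = 17415 J.
W = 17415 × ln(0.684/2.58) = 17415 × -1.328
W_by_gas = -23120 J.

W ≈ -23100 J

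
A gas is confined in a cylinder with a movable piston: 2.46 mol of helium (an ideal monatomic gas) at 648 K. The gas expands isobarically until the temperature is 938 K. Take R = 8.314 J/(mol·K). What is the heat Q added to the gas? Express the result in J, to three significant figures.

Isobaric: W = nRΔT = (2.46)(8.314)(290) = 5931 J.
ΔU = nCᵥΔT with Cᵥ = 3R/2: ΔU = (2.46)(12.47)(290) = 8897 J.
Q = ΔU + W = 8897 + 5931 = 14828 J.

Q ≈ 14800 J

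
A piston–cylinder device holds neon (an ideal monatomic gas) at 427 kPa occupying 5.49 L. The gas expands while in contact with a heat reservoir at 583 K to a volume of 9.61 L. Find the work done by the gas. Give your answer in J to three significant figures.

Isothermal: W = nRT ln(V₂/V₁) = P₁V₁ ln(V₂/V₁).
P₁V₁ = (427 kPa)(5.49 L) = 2344 J.
W = 2344 × ln(9.61/5.49) = 2344 × 0.5599
W_by_gas = 1312 J.

W ≈ 1310 J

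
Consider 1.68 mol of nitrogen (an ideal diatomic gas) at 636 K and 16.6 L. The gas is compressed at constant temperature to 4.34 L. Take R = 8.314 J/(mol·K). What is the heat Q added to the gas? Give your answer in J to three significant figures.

Q ≈ -11900 J

Isothermal ⇒ ΔU = 0, so Q = W = nRT ln(V₂/V₁).
Q = (1.68)(8.314)(636) ln(4.34/16.6) = 8883 × -1.342 = -11917 J.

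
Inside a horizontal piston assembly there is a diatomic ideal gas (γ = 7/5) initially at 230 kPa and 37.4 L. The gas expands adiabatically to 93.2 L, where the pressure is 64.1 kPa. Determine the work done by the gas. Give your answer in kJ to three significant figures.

Adiabatic: W = (P₁V₁ − P₂V₂)/(γ − 1) with γ = 7/5.
P₁V₁ = 8602 J, P₂V₂ = 5974 J.
W = (8602 − 5974) / 0.4 = 6570 J.

W ≈ 6.57 kJ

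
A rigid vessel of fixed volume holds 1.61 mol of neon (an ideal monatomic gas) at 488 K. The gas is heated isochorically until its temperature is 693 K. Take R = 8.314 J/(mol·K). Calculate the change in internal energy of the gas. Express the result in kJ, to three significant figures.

Constant volume ⇒ W = 0, so Q = ΔU = nCᵥΔT with Cᵥ = 3R/2 = 12.47 J/(mol·K).
ΔU = (1.61)(12.47)(693 − 488) = 4116 J.

ΔU ≈ 4.12 kJ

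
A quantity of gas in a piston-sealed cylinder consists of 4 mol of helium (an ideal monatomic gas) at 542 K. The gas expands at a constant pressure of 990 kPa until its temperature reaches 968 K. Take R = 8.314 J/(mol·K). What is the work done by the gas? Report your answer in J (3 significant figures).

W ≈ 14200 J

Isobaric: W = P ΔV = nR ΔT.
W = (4)(8.314)(968 − 542) = 14167 J.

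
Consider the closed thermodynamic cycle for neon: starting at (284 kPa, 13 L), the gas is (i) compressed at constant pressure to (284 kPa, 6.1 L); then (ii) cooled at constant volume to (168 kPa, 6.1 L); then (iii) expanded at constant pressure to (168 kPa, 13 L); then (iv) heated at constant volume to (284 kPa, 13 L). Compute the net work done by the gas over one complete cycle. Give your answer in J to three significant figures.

W_net ≈ -800 J

Constant-volume legs do no work.
W(i) = (284)(6.1 − 13) = -1960 J; W(iii) = (168)(13 − 6.1) = 1159 J.
W_net = -1960 + 1159 = -800.4 J (the counter-clockwise enclosed area).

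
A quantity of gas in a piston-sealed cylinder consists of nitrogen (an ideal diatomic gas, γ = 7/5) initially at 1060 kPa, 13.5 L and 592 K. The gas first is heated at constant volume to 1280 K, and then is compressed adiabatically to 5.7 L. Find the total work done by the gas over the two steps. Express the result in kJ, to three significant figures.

Step 1 (isochoric): W = 0 (constant volume).
After step 1: P = 2292 kPa (V unchanged).
Step 2 (adiabatic): W = (P₁V₁ − P₂V₂)/(γ−1) = (30941 − 43683)/0.4 = -31856 J.
W_total = 0 − 31856 = -31856 J.

W_total ≈ -31.9 kJ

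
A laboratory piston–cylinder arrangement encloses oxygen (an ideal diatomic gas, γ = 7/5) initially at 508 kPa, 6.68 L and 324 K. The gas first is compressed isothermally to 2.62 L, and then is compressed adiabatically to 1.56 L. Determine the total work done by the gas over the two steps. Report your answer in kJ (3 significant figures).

W_total ≈ -5.13 kJ

Step 1 (isothermal): W = P₁V₁ ln(V₂/V₁) = (3393) ln(2.62/6.68) = -3176 J.
After step 1: P = 1295 kPa, V = 2.62 L, T = 324 K.
Step 2 (adiabatic): W = (P₁V₁ − P₂V₂)/(γ−1) = (3393 − 4176)/0.4 = -1955 J.
W_total = -3176 − 1955 = -5131 J.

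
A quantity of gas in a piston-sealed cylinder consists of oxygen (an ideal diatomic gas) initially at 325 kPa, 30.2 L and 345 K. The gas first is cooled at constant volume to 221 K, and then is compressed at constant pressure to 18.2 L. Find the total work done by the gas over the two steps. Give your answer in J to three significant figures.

Step 1 (isochoric): W = 0 (constant volume).
After step 1: P = 208.2 kPa (V unchanged).
Step 2 (isobaric): W = PΔV = (208.2 kPa)(18.2 − 30.2 L) = -2498 J.
W_total = 0 − 2498 = -2498 J.

W_total ≈ -2500 J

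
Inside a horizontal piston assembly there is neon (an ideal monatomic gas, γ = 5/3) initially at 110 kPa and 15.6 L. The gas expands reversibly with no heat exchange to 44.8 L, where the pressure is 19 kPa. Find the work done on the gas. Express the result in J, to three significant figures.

Adiabatic: W = (P₁V₁ − P₂V₂)/(γ − 1) with γ = 5/3.
P₁V₁ = 1716 J, P₂V₂ = 851.2 J.
W = (1716 − 851.2) / 0.6667 = 1297 J.
Work on gas = −W_by = -1297 J.

W ≈ -1300 J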